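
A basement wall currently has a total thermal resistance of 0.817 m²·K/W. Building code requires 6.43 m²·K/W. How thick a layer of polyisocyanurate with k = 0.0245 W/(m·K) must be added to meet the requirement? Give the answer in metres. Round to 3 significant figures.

ΔR = 6.43 − 0.817 = 5.613 m²·K/W
L = ΔR × k = 5.613 × 0.0245 = 0.1375 m

0.138 m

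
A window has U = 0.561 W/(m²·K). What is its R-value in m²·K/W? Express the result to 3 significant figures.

1.78 m²·K/W

R = 1/U = 1/0.561 = 1.783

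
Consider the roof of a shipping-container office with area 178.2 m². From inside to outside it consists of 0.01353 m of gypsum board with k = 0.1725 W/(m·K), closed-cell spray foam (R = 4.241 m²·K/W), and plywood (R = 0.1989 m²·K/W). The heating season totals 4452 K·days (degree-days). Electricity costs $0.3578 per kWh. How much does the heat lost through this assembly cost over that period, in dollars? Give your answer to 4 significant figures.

0.01353/0.1725 = 0.078435
R_total = 0.078435 + 4.241 + 0.1989 = 4.5183 m²·K/W
E = A × HDD × 24 / R / 1000 = 178.2 × 4452 × 24 / 4.5183 / 1000 = 4214 kWh
Cost = 4214 × 0.3578 = $1507.8

1508 dollars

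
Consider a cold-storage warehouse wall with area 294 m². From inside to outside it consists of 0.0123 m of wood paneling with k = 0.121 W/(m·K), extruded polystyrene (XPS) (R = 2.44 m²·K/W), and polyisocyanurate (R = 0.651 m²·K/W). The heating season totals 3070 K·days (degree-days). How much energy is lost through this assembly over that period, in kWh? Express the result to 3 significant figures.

0.0123/0.121 = 0.1017
R_total = 0.1017 + 2.44 + 0.651 = 3.193 m²·K/W
E = A × HDD × 24 / R / 1000 = 294 × 3070 × 24 / 3.193 / 1000 = 6785 kWh

6780 kWh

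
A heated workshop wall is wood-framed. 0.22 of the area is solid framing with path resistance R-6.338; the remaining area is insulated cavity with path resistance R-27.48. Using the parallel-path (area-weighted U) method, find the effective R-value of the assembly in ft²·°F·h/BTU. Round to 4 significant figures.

U_eff = 0.78/27.48 + 0.22/6.338 = 0.028384 + 0.034711 = 0.063096
R_eff = 1/U_eff = 15.849 ft²·°F·h/BTU

15.85 ft²·°F·h/BTU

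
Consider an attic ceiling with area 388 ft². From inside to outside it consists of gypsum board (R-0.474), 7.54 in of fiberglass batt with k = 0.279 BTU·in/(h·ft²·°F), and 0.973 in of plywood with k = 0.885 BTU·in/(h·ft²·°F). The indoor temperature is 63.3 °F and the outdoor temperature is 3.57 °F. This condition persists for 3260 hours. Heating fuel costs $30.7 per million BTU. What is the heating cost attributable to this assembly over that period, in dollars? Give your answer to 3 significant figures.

81.1 dollars

7.54/0.279 = 27.03
0.973/0.885 = 1.099
R_total = 0.474 + 27.03 + 1.099 = 28.6 ft²·°F·h/BTU
Q = 388 × (63.3 − 3.57) / 28.6 = 810.4 BTU/h
E = 810.4 × 3260 = 2642000 BTU
Cost = 2642000/10⁶ × 30.7 = $81.1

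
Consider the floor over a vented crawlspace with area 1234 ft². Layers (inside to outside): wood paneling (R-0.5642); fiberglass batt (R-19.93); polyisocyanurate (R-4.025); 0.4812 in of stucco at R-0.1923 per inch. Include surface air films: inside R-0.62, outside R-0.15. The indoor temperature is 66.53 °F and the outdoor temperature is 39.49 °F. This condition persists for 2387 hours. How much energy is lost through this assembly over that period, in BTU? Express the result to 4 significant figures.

3138000 BTU

0.4812 × 0.1923 = 0.092535
R_total = 0.62 + 0.5642 + 19.93 + 4.025 + 0.092535 + 0.15 = 25.382 ft²·°F·h/BTU
Q = 1234 × (66.53 − 39.49) / 25.382 = 1314.6 BTU/h
E = 1314.6 × 2387 = 3138000 BTU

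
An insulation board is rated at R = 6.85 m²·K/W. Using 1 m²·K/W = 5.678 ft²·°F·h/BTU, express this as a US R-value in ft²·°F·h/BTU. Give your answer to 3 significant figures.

R_US = 6.85 × 5.678 = 38.89

38.9 ft²·°F·h/BTU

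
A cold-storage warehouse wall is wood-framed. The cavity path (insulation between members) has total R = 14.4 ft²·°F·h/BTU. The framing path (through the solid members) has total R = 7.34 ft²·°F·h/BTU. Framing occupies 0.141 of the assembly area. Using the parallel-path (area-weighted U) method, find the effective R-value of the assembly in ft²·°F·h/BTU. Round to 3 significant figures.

U_eff = 0.859/14.4 + 0.141/7.34 = 0.05965 + 0.01921 = 0.07886
R_eff = 1/U_eff = 12.68 ft²·°F·h/BTU

12.7 ft²·°F·h/BTU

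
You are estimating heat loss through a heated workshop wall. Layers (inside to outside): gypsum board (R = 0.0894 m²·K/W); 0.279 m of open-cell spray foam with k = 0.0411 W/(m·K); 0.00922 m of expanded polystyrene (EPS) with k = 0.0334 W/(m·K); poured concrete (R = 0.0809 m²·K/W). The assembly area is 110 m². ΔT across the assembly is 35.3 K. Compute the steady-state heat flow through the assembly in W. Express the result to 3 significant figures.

537 W

0.279/0.0411 = 6.788
0.00922/0.0334 = 0.276
R_total = 0.0894 + 6.788 + 0.276 + 0.0809 = 7.235 m²·K/W
Q = A·ΔT/R = 110 × 35.3 / 7.235 = 536.7 W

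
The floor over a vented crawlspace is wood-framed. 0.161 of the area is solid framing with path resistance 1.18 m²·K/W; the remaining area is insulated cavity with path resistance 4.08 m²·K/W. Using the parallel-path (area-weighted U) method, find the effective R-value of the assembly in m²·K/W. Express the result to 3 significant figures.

U_eff = 0.839/4.08 + 0.161/1.18 = 0.2056 + 0.1364 = 0.3421
R_eff = 1/U_eff = 2.923 m²·K/W

2.92 m²·K/W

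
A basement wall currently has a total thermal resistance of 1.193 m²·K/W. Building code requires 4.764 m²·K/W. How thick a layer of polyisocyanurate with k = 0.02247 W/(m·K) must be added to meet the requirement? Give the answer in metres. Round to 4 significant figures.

ΔR = 4.764 − 1.193 = 3.571 m²·K/W
L = ΔR × k = 3.571 × 0.02247 = 0.08024 m

0.08024 m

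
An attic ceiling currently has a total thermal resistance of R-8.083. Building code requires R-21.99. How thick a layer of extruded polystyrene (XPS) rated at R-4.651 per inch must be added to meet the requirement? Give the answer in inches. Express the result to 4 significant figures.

2.990 in

ΔR = 21.99 − 8.083 = 13.907 ft²·°F·h/BTU
L = ΔR / (R/in) = 13.907/4.651 = 2.9901 in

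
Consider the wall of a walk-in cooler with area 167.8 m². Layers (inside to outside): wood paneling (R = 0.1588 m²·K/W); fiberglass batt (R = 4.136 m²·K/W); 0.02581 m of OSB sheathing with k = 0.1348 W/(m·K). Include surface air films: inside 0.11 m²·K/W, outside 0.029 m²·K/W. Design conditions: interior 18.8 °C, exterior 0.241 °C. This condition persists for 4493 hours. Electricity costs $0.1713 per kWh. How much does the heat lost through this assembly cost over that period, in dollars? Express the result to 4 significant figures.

0.02581/0.1348 = 0.19147
R_total = 0.11 + 0.1588 + 4.136 + 0.19147 + 0.029 = 4.6253 m²·K/W
Q = 167.8 × (18.8 − 0.241) / 4.6253 = 673.3 W
E = 673.3 W × 4493 h / 1000 = 3025.1 kWh
Cost = 3025.1 × 0.1713 = $518.21

518.2 dollars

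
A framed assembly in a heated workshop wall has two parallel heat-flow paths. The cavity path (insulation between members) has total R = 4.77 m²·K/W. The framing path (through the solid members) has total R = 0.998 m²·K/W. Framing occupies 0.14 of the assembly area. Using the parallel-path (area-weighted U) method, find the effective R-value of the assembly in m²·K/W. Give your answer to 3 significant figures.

3.12 m²·K/W

U_eff = 0.86/4.77 + 0.14/0.998 = 0.1803 + 0.1403 = 0.3206
R_eff = 1/U_eff = 3.119 m²·K/W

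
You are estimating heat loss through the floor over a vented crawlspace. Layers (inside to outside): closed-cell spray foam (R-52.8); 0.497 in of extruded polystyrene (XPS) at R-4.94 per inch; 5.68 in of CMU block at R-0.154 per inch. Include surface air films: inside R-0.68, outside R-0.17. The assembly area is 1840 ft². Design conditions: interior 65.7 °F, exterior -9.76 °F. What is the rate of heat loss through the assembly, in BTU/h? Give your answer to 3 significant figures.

2440 BTU/h

0.497 × 4.94 = 2.455
5.68 × 0.154 = 0.8747
R_total = 0.68 + 52.8 + 2.455 + 0.8747 + 0.17 = 56.98 ft²·°F·h/BTU
Q = A·ΔT/R = 1840 × (65.7 − (-9.76)) / 56.98 = 2437 BTU/h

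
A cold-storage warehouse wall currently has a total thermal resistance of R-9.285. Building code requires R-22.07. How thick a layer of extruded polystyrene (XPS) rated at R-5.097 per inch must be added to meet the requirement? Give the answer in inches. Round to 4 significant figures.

2.508 in

ΔR = 22.07 − 9.285 = 12.785 ft²·°F·h/BTU
L = ΔR / (R/in) = 12.785/5.097 = 2.5083 in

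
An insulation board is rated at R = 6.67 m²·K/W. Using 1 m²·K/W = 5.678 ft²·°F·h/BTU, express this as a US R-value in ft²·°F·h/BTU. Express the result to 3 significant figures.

37.9 ft²·°F·h/BTU

R_US = 6.67 × 5.678 = 37.87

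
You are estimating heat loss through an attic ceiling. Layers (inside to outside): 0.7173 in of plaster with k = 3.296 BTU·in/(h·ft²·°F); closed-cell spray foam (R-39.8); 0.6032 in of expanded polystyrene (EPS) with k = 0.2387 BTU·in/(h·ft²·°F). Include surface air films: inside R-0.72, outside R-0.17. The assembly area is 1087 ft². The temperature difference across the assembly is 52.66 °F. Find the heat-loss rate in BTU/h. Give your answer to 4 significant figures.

0.7173/3.296 = 0.21763
0.6032/0.2387 = 2.527
R_total = 0.72 + 0.21763 + 39.8 + 2.527 + 0.17 = 43.435 ft²·°F·h/BTU
Q = A·ΔT/R = 1087 × 52.66 / 43.435 = 1317.9 BTU/h

1318 BTU/h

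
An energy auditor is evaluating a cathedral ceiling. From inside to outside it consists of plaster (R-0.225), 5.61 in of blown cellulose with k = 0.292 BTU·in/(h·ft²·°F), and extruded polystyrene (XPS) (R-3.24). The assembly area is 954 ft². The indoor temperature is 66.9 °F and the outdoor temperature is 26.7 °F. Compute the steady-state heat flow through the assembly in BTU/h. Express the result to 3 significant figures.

1690 BTU/h

5.61/0.292 = 19.21
R_total = 0.225 + 19.21 + 3.24 = 22.68 ft²·°F·h/BTU
Q = A·ΔT/R = 954 × (66.9 − 26.7) / 22.68 = 1691 BTU/h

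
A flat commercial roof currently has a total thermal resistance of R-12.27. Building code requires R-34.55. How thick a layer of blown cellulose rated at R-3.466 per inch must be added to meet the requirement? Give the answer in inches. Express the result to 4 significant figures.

6.428 in

ΔR = 34.55 − 12.27 = 22.28 ft²·°F·h/BTU
L = ΔR / (R/in) = 22.28/3.466 = 6.4282 in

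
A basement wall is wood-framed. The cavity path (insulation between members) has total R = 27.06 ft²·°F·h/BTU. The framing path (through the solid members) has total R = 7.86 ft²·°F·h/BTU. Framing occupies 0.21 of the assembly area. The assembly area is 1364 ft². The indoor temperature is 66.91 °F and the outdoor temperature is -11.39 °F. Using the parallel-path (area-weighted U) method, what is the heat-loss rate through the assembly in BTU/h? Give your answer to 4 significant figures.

U_eff = 0.79/27.06 + 0.21/7.86 = 0.029194 + 0.026718 = 0.055912
R_eff = 1/U_eff = 17.885 ft²·°F·h/BTU
Q = 1364 × (66.91 − (-11.39)) / 17.885 = 5971.5 BTU/h

5971 BTU/h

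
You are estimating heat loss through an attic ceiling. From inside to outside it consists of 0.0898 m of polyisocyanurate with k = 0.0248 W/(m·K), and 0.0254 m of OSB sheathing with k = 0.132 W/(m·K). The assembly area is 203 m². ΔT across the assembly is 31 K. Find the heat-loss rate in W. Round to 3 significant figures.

1650 W

0.0898/0.0248 = 3.621
0.0254/0.132 = 0.1924
R_total = 3.621 + 0.1924 = 3.813 m²·K/W
Q = A·ΔT/R = 203 × 31 / 3.813 = 1650 W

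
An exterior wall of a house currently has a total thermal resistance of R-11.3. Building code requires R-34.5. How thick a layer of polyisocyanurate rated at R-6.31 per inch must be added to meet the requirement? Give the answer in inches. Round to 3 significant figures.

ΔR = 34.5 − 11.3 = 23.2 ft²·°F·h/BTU
L = ΔR / (R/in) = 23.2/6.31 = 3.677 in

3.68 in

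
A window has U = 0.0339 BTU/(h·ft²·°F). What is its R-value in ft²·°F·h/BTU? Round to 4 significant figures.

29.50 ft²·°F·h/BTU

R = 1/U = 1/0.0339 = 29.499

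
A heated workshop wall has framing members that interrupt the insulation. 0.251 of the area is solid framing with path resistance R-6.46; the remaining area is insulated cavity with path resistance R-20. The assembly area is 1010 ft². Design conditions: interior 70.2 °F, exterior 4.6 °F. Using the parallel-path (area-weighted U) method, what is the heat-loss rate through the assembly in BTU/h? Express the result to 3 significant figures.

5060 BTU/h

U_eff = 0.749/20 + 0.251/6.46 = 0.03745 + 0.03885 = 0.0763
R_eff = 1/U_eff = 13.11 ft²·°F·h/BTU
Q = 1010 × (70.2 − 4.6) / 13.11 = 5056 BTU/h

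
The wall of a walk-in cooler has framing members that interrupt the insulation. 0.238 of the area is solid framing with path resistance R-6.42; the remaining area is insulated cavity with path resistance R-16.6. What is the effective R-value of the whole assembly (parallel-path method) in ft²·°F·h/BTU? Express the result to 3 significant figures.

12.1 ft²·°F·h/BTU

U_eff = 0.762/16.6 + 0.238/6.42 = 0.0459 + 0.03707 = 0.08298
R_eff = 1/U_eff = 12.05 ft²·°F·h/BTU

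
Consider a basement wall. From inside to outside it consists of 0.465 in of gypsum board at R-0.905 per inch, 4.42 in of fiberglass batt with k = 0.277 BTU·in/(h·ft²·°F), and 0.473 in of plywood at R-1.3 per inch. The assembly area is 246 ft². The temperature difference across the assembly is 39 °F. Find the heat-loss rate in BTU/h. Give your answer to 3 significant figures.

565 BTU/h

0.465 × 0.905 = 0.4208
4.42/0.277 = 15.96
0.473 × 1.3 = 0.6149
R_total = 0.4208 + 15.96 + 0.6149 = 16.99 ft²·°F·h/BTU
Q = A·ΔT/R = 246 × 39 / 16.99 = 564.6 BTU/h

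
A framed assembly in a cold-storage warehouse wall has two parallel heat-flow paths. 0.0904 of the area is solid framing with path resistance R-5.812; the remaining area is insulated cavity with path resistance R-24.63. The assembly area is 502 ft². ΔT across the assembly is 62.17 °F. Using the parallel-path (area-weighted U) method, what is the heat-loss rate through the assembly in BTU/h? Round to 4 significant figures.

U_eff = 0.9096/24.63 + 0.0904/5.812 = 0.036931 + 0.015554 = 0.052485
R_eff = 1/U_eff = 19.053 ft²·°F·h/BTU
Q = 502 × 62.17 / 19.053 = 1638 BTU/h

1638 BTU/h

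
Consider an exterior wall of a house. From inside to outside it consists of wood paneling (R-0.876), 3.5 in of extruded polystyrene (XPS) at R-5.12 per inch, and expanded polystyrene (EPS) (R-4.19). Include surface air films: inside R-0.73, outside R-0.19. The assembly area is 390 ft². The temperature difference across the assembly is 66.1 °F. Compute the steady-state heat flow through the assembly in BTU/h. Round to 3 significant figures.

1080 BTU/h

3.5 × 5.12 = 17.92
R_total = 0.73 + 0.876 + 17.92 + 4.19 + 0.19 = 23.91 ft²·°F·h/BTU
Q = A·ΔT/R = 390 × 66.1 / 23.91 = 1078 BTU/h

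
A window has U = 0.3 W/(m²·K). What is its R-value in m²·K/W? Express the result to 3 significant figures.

3.33 m²·K/W

R = 1/U = 1/0.3 = 3.333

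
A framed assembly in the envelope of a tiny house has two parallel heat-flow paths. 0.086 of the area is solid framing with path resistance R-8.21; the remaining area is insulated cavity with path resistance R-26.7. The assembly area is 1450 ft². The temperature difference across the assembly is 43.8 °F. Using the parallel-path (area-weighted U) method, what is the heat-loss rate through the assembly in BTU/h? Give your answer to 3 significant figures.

U_eff = 0.914/26.7 + 0.086/8.21 = 0.03423 + 0.01048 = 0.04471
R_eff = 1/U_eff = 22.37 ft²·°F·h/BTU
Q = 1450 × 43.8 / 22.37 = 2839 BTU/h

2840 BTU/h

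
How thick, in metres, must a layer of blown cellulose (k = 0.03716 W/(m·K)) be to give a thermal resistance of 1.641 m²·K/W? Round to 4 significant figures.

0.06098 m

L = R·k = 1.641 × 0.03716 = 0.06098 m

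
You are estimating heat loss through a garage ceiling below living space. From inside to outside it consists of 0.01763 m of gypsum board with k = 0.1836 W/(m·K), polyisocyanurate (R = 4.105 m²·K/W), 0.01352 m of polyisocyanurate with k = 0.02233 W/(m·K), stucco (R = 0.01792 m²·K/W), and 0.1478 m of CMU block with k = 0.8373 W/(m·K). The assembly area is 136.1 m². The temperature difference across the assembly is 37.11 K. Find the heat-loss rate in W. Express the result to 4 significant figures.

0.01763/0.1836 = 0.096024
0.01352/0.02233 = 0.60546
0.1478/0.8373 = 0.17652
R_total = 0.096024 + 4.105 + 0.60546 + 0.01792 + 0.17652 = 5.0009 m²·K/W
Q = A·ΔT/R = 136.1 × 37.11 / 5.0009 = 1009.9 W

1010 W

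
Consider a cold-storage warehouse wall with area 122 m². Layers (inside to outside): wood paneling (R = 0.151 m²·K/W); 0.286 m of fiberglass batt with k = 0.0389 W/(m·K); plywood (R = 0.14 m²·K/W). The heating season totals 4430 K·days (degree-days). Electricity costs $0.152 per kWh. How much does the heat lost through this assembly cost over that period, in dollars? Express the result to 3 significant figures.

258 dollars

0.286/0.0389 = 7.352
R_total = 0.151 + 7.352 + 0.14 = 7.643 m²·K/W
E = A × HDD × 24 / R / 1000 = 122 × 4430 × 24 / 7.643 / 1000 = 1697 kWh
Cost = 1697 × 0.152 = $258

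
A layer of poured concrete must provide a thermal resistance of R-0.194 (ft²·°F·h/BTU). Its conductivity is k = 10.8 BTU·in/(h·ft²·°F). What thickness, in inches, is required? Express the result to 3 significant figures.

L = R × k = 0.194 × 10.8 = 2.095 in

2.10 in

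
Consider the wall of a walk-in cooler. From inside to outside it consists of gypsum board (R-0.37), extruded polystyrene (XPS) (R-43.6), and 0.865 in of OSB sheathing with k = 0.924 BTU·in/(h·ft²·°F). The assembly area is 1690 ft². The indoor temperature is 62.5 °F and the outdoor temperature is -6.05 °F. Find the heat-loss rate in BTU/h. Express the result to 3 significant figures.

0.865/0.924 = 0.9361
R_total = 0.37 + 43.6 + 0.9361 = 44.91 ft²·°F·h/BTU
Q = A·ΔT/R = 1690 × (62.5 − (-6.05)) / 44.91 = 2580 BTU/h

2580 BTU/h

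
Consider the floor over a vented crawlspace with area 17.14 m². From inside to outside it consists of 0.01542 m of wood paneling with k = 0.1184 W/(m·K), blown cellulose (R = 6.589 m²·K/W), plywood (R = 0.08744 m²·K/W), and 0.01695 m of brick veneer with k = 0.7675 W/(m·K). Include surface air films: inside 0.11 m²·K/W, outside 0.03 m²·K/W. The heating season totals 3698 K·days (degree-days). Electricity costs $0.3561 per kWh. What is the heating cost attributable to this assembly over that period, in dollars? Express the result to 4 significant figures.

0.01542/0.1184 = 0.13024
0.01695/0.7675 = 0.022085
R_total = 0.11 + 0.13024 + 6.589 + 0.08744 + 0.022085 + 0.03 = 6.9688 m²·K/W
E = A × HDD × 24 / R / 1000 = 17.14 × 3698 × 24 / 6.9688 / 1000 = 218.29 kWh
Cost = 218.29 × 0.3561 = $77.733

77.73 dollars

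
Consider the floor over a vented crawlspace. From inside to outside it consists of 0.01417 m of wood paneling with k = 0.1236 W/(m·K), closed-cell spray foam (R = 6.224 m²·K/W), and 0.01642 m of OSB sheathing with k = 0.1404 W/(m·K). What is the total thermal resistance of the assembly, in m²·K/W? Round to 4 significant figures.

0.01417/0.1236 = 0.11464
0.01642/0.1404 = 0.11695
R_total = 0.11464 + 6.224 + 0.11695 = 6.4556 m²·K/W

6.456 m²·K/W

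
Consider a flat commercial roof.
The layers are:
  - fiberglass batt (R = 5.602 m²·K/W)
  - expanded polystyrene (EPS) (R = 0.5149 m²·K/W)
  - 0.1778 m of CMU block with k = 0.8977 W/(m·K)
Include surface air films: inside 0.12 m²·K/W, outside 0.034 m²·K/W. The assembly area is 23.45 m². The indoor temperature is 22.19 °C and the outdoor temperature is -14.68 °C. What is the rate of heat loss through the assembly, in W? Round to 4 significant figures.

133.7 W

0.1778/0.8977 = 0.19806
R_total = 0.12 + 5.602 + 0.5149 + 0.19806 + 0.034 = 6.469 m²·K/W
Q = A·ΔT/R = 23.45 × (22.19 − (-14.68)) / 6.469 = 133.65 W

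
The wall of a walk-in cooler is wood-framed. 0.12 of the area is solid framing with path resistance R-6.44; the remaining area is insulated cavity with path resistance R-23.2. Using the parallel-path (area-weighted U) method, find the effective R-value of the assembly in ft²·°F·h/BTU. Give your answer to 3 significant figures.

U_eff = 0.88/23.2 + 0.12/6.44 = 0.03793 + 0.01863 = 0.05656
R_eff = 1/U_eff = 17.68 ft²·°F·h/BTU

17.7 ft²·°F·h/BTU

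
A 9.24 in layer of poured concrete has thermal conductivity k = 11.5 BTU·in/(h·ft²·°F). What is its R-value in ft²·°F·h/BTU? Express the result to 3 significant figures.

0.803 ft²·°F·h/BTU

R = L/k = 9.24/11.5 = 0.8035 ft²·°F·h/BTU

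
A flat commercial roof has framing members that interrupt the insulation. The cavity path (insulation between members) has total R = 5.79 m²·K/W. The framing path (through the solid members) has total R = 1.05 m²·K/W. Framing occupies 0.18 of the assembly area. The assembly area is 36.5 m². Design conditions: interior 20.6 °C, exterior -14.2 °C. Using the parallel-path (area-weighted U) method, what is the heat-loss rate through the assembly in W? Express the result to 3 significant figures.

U_eff = 0.82/5.79 + 0.18/1.05 = 0.1416 + 0.1714 = 0.3131
R_eff = 1/U_eff = 3.194 m²·K/W
Q = 36.5 × (20.6 − (-14.2)) / 3.194 = 397.6 W

398 W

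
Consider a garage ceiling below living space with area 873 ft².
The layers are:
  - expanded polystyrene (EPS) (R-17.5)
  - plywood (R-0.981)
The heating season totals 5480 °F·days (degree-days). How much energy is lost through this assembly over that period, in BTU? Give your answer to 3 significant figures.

6210000 BTU

R_total = 17.5 + 0.981 = 18.48 ft²·°F·h/BTU
E = A × HDD × 24 / R = 873 × 5480 × 24 / 18.48 = 6213000 BTU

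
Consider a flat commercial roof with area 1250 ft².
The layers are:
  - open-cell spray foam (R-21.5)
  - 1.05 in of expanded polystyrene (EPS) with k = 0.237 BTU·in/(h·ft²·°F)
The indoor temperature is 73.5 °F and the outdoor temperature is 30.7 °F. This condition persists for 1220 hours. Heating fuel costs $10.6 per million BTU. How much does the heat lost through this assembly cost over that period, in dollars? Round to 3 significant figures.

1.05/0.237 = 4.43
R_total = 21.5 + 4.43 = 25.93 ft²·°F·h/BTU
Q = 1250 × (73.5 − 30.7) / 25.93 = 2063 BTU/h
E = 2063 × 1220 = 2517000 BTU
Cost = 2517000/10⁶ × 10.6 = $26.68

26.7 dollars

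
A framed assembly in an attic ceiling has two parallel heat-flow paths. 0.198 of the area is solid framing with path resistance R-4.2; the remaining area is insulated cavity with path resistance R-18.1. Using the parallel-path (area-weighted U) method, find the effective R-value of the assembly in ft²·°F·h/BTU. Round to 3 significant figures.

10.9 ft²·°F·h/BTU

U_eff = 0.802/18.1 + 0.198/4.2 = 0.04431 + 0.04714 = 0.09145
R_eff = 1/U_eff = 10.93 ft²·°F·h/BTU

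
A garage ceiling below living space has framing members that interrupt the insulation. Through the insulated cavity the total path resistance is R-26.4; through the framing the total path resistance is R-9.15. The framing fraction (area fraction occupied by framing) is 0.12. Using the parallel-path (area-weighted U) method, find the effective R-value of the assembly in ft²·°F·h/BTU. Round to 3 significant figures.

U_eff = 0.88/26.4 + 0.12/9.15 = 0.03333 + 0.01311 = 0.04645
R_eff = 1/U_eff = 21.53 ft²·°F·h/BTU

21.5 ft²·°F·h/BTU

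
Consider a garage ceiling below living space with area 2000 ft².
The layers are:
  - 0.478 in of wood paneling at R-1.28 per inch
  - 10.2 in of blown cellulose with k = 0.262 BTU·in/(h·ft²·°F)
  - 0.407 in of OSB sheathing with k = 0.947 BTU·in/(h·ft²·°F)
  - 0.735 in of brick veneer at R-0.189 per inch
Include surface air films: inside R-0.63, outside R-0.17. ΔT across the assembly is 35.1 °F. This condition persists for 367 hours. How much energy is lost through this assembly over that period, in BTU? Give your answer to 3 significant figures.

630000 BTU

0.478 × 1.28 = 0.6118
10.2/0.262 = 38.93
0.407/0.947 = 0.4298
0.735 × 0.189 = 0.1389
R_total = 0.63 + 0.6118 + 38.93 + 0.4298 + 0.1389 + 0.17 = 40.91 ft²·°F·h/BTU
Q = 2000 × 35.1 / 40.91 = 1716 BTU/h
E = 1716 × 367 = 629700 BTU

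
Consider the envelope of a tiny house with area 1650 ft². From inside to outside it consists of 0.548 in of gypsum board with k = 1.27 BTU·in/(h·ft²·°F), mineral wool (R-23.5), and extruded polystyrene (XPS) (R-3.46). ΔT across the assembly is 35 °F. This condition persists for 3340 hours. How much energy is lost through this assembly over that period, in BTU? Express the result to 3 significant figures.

0.548/1.27 = 0.4315
R_total = 0.4315 + 23.5 + 3.46 = 27.39 ft²·°F·h/BTU
Q = 1650 × 35 / 27.39 = 2108 BTU/h
E = 2108 × 3340 = 7042000 BTU

7040000 BTU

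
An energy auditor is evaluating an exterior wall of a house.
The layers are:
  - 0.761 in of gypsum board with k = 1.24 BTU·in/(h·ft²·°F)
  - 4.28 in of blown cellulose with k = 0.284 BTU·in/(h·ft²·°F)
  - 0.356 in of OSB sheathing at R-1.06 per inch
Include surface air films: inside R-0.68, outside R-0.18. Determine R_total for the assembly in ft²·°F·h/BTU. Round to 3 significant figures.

16.9 ft²·°F·h/BTU

0.761/1.24 = 0.6137
4.28/0.284 = 15.07
0.356 × 1.06 = 0.3774
R_total = 0.68 + 0.6137 + 15.07 + 0.3774 + 0.18 = 16.92 ft²·°F·h/BTU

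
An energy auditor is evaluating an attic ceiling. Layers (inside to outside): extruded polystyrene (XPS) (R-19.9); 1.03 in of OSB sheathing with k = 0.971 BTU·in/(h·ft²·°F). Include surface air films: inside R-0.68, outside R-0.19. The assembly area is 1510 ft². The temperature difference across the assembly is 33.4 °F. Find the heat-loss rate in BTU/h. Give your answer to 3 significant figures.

1.03/0.971 = 1.061
R_total = 0.68 + 19.9 + 1.061 + 0.19 = 21.83 ft²·°F·h/BTU
Q = A·ΔT/R = 1510 × 33.4 / 21.83 = 2310 BTU/h

2310 BTU/h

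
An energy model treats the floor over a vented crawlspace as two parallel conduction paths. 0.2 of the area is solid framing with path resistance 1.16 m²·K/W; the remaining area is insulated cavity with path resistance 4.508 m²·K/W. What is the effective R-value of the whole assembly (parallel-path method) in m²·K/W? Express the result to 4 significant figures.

2.858 m²·K/W

U_eff = 0.8/4.508 + 0.2/1.16 = 0.17746 + 0.17241 = 0.34988
R_eff = 1/U_eff = 2.8582 m²·K/W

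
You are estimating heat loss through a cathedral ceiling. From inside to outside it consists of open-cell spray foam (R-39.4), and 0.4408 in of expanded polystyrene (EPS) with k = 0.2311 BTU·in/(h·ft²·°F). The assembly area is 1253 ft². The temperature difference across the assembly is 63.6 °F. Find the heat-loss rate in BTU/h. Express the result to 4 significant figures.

0.4408/0.2311 = 1.9074
R_total = 39.4 + 1.9074 = 41.307 ft²·°F·h/BTU
Q = A·ΔT/R = 1253 × 63.6 / 41.307 = 1929.2 BTU/h

1929 BTU/h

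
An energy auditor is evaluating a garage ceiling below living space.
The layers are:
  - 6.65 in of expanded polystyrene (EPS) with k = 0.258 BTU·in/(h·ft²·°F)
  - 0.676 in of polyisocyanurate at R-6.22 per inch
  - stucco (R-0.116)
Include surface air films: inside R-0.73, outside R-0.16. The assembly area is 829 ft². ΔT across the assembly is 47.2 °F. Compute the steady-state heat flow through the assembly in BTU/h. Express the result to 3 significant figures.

6.65/0.258 = 25.78
0.676 × 6.22 = 4.205
R_total = 0.73 + 25.78 + 4.205 + 0.116 + 0.16 = 30.99 ft²·°F·h/BTU
Q = A·ΔT/R = 829 × 47.2 / 30.99 = 1263 BTU/h

1260 BTU/h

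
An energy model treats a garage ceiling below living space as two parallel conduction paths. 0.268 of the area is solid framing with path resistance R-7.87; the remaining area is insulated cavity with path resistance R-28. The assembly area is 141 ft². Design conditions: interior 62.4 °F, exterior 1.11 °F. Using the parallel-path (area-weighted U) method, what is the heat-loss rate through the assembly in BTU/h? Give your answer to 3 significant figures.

U_eff = 0.732/28 + 0.268/7.87 = 0.02614 + 0.03405 = 0.0602
R_eff = 1/U_eff = 16.61 ft²·°F·h/BTU
Q = 141 × (62.4 − 1.11) / 16.61 = 520.2 BTU/h

520 BTU/h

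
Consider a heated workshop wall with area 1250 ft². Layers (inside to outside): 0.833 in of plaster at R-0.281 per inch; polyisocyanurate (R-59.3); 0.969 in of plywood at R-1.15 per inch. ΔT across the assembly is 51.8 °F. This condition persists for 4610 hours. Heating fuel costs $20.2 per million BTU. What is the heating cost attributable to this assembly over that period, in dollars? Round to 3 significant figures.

0.833 × 0.281 = 0.2341
0.969 × 1.15 = 1.114
R_total = 0.2341 + 59.3 + 1.114 = 60.65 ft²·°F·h/BTU
Q = 1250 × 51.8 / 60.65 = 1068 BTU/h
E = 1068 × 4610 = 4922000 BTU
Cost = 4922000/10⁶ × 20.2 = $99.42

99.4 dollars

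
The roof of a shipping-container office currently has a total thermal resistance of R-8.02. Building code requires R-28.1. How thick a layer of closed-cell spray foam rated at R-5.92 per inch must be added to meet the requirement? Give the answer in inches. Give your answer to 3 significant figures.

3.39 in

ΔR = 28.1 − 8.02 = 20.08 ft²·°F·h/BTU
L = ΔR / (R/in) = 20.08/5.92 = 3.392 in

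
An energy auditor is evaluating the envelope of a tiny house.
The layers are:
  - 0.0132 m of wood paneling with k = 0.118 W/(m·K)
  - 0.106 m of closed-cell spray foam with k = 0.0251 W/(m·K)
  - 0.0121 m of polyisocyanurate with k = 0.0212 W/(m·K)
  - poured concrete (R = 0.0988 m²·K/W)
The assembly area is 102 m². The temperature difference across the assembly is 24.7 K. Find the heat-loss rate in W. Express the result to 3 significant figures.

503 W

0.0132/0.118 = 0.1119
0.106/0.0251 = 4.223
0.0121/0.0212 = 0.5708
R_total = 0.1119 + 4.223 + 0.5708 + 0.0988 = 5.005 m²·K/W
Q = A·ΔT/R = 102 × 24.7 / 5.005 = 503.4 W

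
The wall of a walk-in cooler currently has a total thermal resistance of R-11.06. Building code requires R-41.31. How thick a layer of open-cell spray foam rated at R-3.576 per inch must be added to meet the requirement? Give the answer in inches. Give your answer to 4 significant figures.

8.459 in

ΔR = 41.31 − 11.06 = 30.25 ft²·°F·h/BTU
L = ΔR / (R/in) = 30.25/3.576 = 8.4592 in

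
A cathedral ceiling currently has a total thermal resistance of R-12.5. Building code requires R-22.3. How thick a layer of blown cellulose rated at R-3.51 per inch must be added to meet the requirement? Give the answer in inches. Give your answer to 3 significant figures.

ΔR = 22.3 − 12.5 = 9.8 ft²·°F·h/BTU
L = ΔR / (R/in) = 9.8/3.51 = 2.792 in

2.79 in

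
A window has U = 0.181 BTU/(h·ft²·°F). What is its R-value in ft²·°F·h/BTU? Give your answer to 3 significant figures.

R = 1/U = 1/0.181 = 5.525

5.52 ft²·°F·h/BTU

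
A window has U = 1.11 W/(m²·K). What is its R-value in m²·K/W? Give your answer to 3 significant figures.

R = 1/U = 1/1.11 = 0.9009

0.901 m²·K/W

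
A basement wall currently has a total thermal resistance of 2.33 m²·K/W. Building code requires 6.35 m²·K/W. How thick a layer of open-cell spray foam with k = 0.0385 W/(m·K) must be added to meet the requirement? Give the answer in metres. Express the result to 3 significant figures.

0.155 m

ΔR = 6.35 − 2.33 = 4.02 m²·K/W
L = ΔR × k = 4.02 × 0.0385 = 0.1548 m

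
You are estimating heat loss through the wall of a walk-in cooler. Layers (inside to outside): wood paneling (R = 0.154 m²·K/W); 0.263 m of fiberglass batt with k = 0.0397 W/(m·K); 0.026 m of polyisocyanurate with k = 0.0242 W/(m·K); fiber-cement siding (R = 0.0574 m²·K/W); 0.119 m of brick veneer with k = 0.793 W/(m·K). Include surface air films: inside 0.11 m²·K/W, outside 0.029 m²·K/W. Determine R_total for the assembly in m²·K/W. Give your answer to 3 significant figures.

8.20 m²·K/W

0.263/0.0397 = 6.625
0.026/0.0242 = 1.074
0.119/0.793 = 0.1501
R_total = 0.11 + 0.154 + 6.625 + 1.074 + 0.0574 + 0.1501 + 0.029 = 8.2 m²·K/W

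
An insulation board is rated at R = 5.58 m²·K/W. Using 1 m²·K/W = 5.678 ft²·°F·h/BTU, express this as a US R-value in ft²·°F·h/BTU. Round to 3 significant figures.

31.7 ft²·°F·h/BTU

R_US = 5.58 × 5.678 = 31.68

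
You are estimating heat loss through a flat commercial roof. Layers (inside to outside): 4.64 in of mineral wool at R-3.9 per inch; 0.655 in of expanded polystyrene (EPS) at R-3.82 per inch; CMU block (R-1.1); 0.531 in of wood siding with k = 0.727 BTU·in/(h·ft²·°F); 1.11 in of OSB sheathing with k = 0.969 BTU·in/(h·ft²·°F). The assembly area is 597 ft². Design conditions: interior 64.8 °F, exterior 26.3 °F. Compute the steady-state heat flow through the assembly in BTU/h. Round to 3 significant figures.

4.64 × 3.9 = 18.1
0.655 × 3.82 = 2.502
0.531/0.727 = 0.7304
1.11/0.969 = 1.146
R_total = 18.1 + 2.502 + 1.1 + 0.7304 + 1.146 = 23.57 ft²·°F·h/BTU
Q = A·ΔT/R = 597 × (64.8 − 26.3) / 23.57 = 975 BTU/h

975 BTU/h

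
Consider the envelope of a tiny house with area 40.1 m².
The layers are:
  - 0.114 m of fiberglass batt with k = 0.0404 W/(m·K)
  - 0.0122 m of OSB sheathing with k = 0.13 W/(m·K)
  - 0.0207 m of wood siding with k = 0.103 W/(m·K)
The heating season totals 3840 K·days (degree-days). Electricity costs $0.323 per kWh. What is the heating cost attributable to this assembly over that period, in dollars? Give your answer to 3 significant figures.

383 dollars

0.114/0.0404 = 2.822
0.0122/0.13 = 0.09385
0.0207/0.103 = 0.201
R_total = 2.822 + 0.09385 + 0.201 = 3.117 m²·K/W
E = A × HDD × 24 / R / 1000 = 40.1 × 3840 × 24 / 3.117 / 1000 = 1186 kWh
Cost = 1186 × 0.323 = $383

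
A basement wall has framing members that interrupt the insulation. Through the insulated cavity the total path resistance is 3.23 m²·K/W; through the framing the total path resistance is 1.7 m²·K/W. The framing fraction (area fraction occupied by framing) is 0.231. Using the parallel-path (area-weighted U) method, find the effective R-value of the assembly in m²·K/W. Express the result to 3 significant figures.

U_eff = 0.769/3.23 + 0.231/1.7 = 0.2381 + 0.1359 = 0.374
R_eff = 1/U_eff = 2.674 m²·K/W

2.67 m²·K/W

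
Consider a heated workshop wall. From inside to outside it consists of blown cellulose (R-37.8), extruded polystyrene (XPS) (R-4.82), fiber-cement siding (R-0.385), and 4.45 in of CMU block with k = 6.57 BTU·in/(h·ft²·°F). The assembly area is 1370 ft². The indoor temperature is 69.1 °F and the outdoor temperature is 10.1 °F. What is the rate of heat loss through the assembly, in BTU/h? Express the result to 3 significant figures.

1850 BTU/h

4.45/6.57 = 0.6773
R_total = 37.8 + 4.82 + 0.385 + 0.6773 = 43.68 ft²·°F·h/BTU
Q = A·ΔT/R = 1370 × (69.1 − 10.1) / 43.68 = 1850 BTU/h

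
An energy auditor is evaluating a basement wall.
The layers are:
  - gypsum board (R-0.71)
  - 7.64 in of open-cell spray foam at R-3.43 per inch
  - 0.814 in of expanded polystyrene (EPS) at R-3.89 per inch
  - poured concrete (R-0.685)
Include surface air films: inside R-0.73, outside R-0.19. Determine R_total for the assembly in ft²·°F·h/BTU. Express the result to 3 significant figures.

31.7 ft²·°F·h/BTU

7.64 × 3.43 = 26.21
0.814 × 3.89 = 3.166
R_total = 0.73 + 0.71 + 26.21 + 3.166 + 0.685 + 0.19 = 31.69 ft²·°F·h/BTU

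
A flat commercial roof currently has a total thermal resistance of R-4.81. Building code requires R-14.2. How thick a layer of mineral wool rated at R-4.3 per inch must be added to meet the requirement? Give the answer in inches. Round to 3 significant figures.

ΔR = 14.2 − 4.81 = 9.39 ft²·°F·h/BTU
L = ΔR / (R/in) = 9.39/4.3 = 2.184 in

2.18 in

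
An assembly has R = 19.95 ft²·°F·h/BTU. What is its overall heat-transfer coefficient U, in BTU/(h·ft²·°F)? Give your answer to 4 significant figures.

U = 1/R = 1/19.95 = 0.050125

0.05013 BTU/(h·ft²·°F)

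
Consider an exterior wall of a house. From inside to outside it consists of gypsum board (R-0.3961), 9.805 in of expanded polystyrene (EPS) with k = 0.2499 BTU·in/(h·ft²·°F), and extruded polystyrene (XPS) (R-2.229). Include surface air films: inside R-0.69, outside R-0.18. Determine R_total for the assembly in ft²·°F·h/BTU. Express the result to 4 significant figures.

9.805/0.2499 = 39.236
R_total = 0.69 + 0.3961 + 39.236 + 2.229 + 0.18 = 42.731 ft²·°F·h/BTU

42.73 ft²·°F·h/BTU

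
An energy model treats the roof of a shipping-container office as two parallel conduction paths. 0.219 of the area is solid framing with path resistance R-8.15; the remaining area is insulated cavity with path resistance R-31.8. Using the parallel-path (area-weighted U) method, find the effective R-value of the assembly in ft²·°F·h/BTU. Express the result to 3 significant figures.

19.4 ft²·°F·h/BTU

U_eff = 0.781/31.8 + 0.219/8.15 = 0.02456 + 0.02687 = 0.05143
R_eff = 1/U_eff = 19.44 ft²·°F·h/BTU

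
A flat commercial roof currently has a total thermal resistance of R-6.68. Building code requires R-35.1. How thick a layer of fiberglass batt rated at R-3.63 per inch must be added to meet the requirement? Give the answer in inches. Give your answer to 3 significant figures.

ΔR = 35.1 − 6.68 = 28.42 ft²·°F·h/BTU
L = ΔR / (R/in) = 28.42/3.63 = 7.829 in

7.83 in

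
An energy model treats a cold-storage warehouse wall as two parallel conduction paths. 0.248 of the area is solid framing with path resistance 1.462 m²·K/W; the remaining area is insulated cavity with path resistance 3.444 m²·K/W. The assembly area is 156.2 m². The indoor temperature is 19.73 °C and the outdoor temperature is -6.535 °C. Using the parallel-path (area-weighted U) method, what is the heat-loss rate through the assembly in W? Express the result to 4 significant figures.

U_eff = 0.752/3.444 + 0.248/1.462 = 0.21835 + 0.16963 = 0.38798
R_eff = 1/U_eff = 2.5774 m²·K/W
Q = 156.2 × (19.73 − (-6.535)) / 2.5774 = 1591.7 W

1592 W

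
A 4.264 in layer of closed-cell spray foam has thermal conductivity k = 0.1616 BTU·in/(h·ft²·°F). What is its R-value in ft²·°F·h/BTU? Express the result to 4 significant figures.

26.39 ft²·°F·h/BTU

R = L/k = 4.264/0.1616 = 26.386 ft²·°F·h/BTU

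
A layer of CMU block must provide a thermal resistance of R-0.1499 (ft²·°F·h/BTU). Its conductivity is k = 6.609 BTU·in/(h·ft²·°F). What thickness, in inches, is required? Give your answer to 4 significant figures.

L = R × k = 0.1499 × 6.609 = 0.99069 in

0.9907 in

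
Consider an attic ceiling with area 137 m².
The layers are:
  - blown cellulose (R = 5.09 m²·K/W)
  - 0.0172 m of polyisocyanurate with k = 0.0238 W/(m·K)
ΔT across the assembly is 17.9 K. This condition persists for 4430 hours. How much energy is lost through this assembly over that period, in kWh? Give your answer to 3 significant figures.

1870 kWh

0.0172/0.0238 = 0.7227
R_total = 5.09 + 0.7227 = 5.813 m²·K/W
Q = 137 × 17.9 / 5.813 = 421.9 W
E = 421.9 W × 4430 h / 1000 = 1869 kWh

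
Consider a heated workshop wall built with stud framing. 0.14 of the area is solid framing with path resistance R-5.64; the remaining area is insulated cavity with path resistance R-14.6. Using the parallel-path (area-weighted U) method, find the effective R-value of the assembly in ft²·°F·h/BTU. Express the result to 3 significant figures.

11.9 ft²·°F·h/BTU

U_eff = 0.86/14.6 + 0.14/5.64 = 0.0589 + 0.02482 = 0.08373
R_eff = 1/U_eff = 11.94 ft²·°F·h/BTU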